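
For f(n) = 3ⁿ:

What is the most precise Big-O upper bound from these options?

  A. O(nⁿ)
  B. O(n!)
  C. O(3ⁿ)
C

f(n) = 3ⁿ is O(3ⁿ).
All listed options are valid Big-O bounds (upper bounds),
but O(3ⁿ) is the tightest (smallest valid bound).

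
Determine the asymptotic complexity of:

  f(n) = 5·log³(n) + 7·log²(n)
O(log³ n)

The dominant term in 5·log³(n) + 7·log²(n) is 5·log³(n), which is Θ(log³ n).
Lower-order terms (7·log²(n)) are asymptotically negligible.
Constants are absorbed, so the tightest bound is O(log³ n).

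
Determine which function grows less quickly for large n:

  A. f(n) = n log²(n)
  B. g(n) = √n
B

f(n) = n log²(n) is O(n log² n), while g(n) = √n is O(√n).
Since O(√n) grows slower than O(n log² n), g(n) is dominated.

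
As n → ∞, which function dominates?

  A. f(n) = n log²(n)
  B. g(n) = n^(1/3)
A

f(n) = n log²(n) is O(n log² n), while g(n) = n^(1/3) is O(n^(1/3)).
Since O(n log² n) grows faster than O(n^(1/3)), f(n) dominates.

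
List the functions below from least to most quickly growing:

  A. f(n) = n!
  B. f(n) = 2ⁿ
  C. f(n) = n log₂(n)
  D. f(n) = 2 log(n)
D < C < B < A

Comparing growth rates:
D = 2 log(n) is O(log n)
C = n log₂(n) is O(n log n)
B = 2ⁿ is O(2ⁿ)
A = n! is O(n!)

Therefore, the order from slowest to fastest is: D < C < B < A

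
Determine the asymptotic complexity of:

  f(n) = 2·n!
O(n!)

The dominant term in 2·n! is 2·n!, which is Θ(n!).
Constants are absorbed, so the tightest bound is O(n!).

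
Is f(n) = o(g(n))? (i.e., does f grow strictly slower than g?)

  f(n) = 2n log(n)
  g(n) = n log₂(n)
False

f(n) = 2n log(n) is O(n log n), and g(n) = n log₂(n) is O(n log n).
Since they have the same growth rate, f(n) = o(g(n)) is false.
(f = o(g) requires f to grow strictly slower, not equal.)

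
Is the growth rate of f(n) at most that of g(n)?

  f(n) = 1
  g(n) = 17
True

f(n) = 1 and g(n) = 17 are both O(1).
Big-O permits equal growth rates (f ≤ c·g for some c), so f(n) = O(g(n)) is true.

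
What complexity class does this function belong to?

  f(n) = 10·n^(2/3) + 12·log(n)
O(n^(2/3))

The dominant term in 10·n^(2/3) + 12·log(n) is 10·n^(2/3), which is Θ(n^(2/3)).
Lower-order terms (12·log(n)) are asymptotically negligible.
Constants are absorbed, so the tightest bound is O(n^(2/3)).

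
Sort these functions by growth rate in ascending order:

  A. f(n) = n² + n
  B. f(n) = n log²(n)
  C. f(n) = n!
B < A < C

Comparing growth rates:
B = n log²(n) is O(n log² n)
A = n² + n is O(n²)
C = n! is O(n!)

Therefore, the order from slowest to fastest is: B < A < C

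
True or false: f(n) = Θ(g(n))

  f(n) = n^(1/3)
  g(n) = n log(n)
False

f(n) = n^(1/3) is O(n^(1/3)), and g(n) = n log(n) is O(n log n).
Since they have different growth rates, f(n) = Θ(g(n)) is false.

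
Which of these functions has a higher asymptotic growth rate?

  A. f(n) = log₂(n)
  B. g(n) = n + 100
B

f(n) = log₂(n) is O(log n), while g(n) = n + 100 is O(n).
Since O(n) grows faster than O(log n), g(n) dominates.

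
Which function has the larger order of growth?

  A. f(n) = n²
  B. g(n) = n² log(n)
B

f(n) = n² is O(n²), while g(n) = n² log(n) is O(n² log n).
Since O(n² log n) grows faster than O(n²), g(n) dominates.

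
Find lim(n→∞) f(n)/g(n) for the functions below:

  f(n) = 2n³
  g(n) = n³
2

Since 2n³ and n³ have the same growth rate (O(n³)),
the ratio converges to a constant: 2.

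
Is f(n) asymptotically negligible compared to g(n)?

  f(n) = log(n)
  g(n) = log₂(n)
False

f(n) = log(n) is O(log n), and g(n) = log₂(n) is O(log n).
Since they have the same growth rate, f(n) = o(g(n)) is false.
(f = o(g) requires f to grow strictly slower, not equal.)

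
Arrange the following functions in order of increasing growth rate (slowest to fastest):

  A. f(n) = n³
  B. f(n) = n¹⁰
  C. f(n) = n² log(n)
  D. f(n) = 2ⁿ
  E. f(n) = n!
C < A < B < D < E

Comparing growth rates:
C = n² log(n) is O(n² log n)
A = n³ is O(n³)
B = n¹⁰ is O(n¹⁰)
D = 2ⁿ is O(2ⁿ)
E = n! is O(n!)

Therefore, the order from slowest to fastest is: C < A < B < D < E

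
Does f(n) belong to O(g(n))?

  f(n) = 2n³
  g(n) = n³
True

f(n) = 2n³ and g(n) = n³ are both O(n³).
Big-O permits equal growth rates (f ≤ c·g for some c), so f(n) = O(g(n)) is true.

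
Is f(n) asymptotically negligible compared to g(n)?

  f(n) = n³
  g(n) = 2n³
False

f(n) = n³ is O(n³), and g(n) = 2n³ is O(n³).
Since they have the same growth rate, f(n) = o(g(n)) is false.
(f = o(g) requires f to grow strictly slower, not equal.)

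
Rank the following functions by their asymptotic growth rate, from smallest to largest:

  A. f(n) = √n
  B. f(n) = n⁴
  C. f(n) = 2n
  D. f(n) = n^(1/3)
D < A < C < B

Comparing growth rates:
D = n^(1/3) is O(n^(1/3))
A = √n is O(√n)
C = 2n is O(n)
B = n⁴ is O(n⁴)

Therefore, the order from slowest to fastest is: D < A < C < B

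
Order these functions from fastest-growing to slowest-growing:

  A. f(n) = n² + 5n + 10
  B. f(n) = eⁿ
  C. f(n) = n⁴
B > C > A

Comparing growth rates:
B = eⁿ is O(eⁿ)
C = n⁴ is O(n⁴)
A = n² + 5n + 10 is O(n²)

Therefore, the order from fastest to slowest is: B > C > A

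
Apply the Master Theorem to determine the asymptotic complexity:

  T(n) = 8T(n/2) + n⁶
Θ(n⁶)

Master Theorem: a = 8, b = 2, f(n) = n⁶.
Compute the critical exponent d = log₂(8) = 3.
Compare f(n) = Θ(n⁶) against n^d:
  k = 6 > d = 3, so f(n) = Ω(n^(d+ε)) — Case 3.
  Regularity: a·(n/b)^6/n^6 = a/b^6 = 8/64 < 1 ✓.
  The top-level work dominates: T(n) = Θ(f(n)) = Θ(n⁶).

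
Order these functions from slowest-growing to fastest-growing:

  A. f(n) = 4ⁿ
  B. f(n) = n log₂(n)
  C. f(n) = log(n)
C < B < A

Comparing growth rates:
C = log(n) is O(log n)
B = n log₂(n) is O(n log n)
A = 4ⁿ is O(4ⁿ)

Therefore, the order from slowest to fastest is: C < B < A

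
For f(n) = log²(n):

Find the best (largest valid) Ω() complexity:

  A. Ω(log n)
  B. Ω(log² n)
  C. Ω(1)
B

f(n) = log²(n) is Ω(log² n).
All listed options are valid Big-Ω bounds (lower bounds),
but Ω(log² n) is the tightest (largest valid bound).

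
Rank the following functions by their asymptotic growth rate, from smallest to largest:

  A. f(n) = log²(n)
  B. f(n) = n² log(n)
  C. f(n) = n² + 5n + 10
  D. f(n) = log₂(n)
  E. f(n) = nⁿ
D < A < C < B < E

Comparing growth rates:
D = log₂(n) is O(log n)
A = log²(n) is O(log² n)
C = n² + 5n + 10 is O(n²)
B = n² log(n) is O(n² log n)
E = nⁿ is O(nⁿ)

Therefore, the order from slowest to fastest is: D < A < C < B < E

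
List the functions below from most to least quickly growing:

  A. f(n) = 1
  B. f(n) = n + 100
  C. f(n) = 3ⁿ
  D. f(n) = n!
D > C > B > A

Comparing growth rates:
D = n! is O(n!)
C = 3ⁿ is O(3ⁿ)
B = n + 100 is O(n)
A = 1 is O(1)

Therefore, the order from fastest to slowest is: D > C > B > A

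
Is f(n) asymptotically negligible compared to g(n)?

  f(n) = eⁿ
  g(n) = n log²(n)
False

f(n) = eⁿ is O(eⁿ), and g(n) = n log²(n) is O(n log² n).
Since O(eⁿ) grows faster than or equal to O(n log² n), f(n) = o(g(n)) is false.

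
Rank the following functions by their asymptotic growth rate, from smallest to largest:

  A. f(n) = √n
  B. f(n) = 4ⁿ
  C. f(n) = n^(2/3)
A < C < B

Comparing growth rates:
A = √n is O(√n)
C = n^(2/3) is O(n^(2/3))
B = 4ⁿ is O(4ⁿ)

Therefore, the order from slowest to fastest is: A < C < B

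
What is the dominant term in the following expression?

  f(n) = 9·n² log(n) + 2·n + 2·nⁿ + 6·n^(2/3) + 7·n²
2·nⁿ

Looking at each term:
  - 9·n² log(n) is O(n² log n)
  - 2·n is O(n)
  - 2·nⁿ is O(nⁿ)
  - 6·n^(2/3) is O(n^(2/3))
  - 7·n² is O(n²)

The term 2·nⁿ (O(nⁿ)) grows fastest and dominates all others.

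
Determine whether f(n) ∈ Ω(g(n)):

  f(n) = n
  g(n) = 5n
True

f(n) = n and g(n) = 5n are both O(n).
Big-Ω permits equal growth rates (f ≥ c·g for some c > 0), so f(n) = Ω(g(n)) is true.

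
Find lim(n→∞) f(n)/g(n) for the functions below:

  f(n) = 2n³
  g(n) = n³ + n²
2

Since 2n³ and n³ + n² have the same growth rate (O(n³)),
the ratio converges to a constant: 2.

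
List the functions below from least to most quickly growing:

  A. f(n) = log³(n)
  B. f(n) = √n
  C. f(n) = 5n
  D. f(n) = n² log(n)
A < B < C < D

Comparing growth rates:
A = log³(n) is O(log³ n)
B = √n is O(√n)
C = 5n is O(n)
D = n² log(n) is O(n² log n)

Therefore, the order from slowest to fastest is: A < B < C < D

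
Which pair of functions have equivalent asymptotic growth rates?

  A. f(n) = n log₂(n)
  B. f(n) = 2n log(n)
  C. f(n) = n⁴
A and B

Examining each function:
  A. n log₂(n) is O(n log n)
  B. 2n log(n) is O(n log n)
  C. n⁴ is O(n⁴)

Functions A and B both have the same complexity class.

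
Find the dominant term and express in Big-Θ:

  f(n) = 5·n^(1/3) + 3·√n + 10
Θ(√n)

Order the terms by growth rate: 10 ≺ 5·n^(1/3) ≺ 3·√n.
The fastest-growing term 3·√n dominates as n → ∞; dropping its constant factor gives Θ(√n).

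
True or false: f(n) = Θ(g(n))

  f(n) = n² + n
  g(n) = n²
True

f(n) = n² + n and g(n) = n² are both O(n²).
Since they have the same asymptotic growth rate, f(n) = Θ(g(n)) is true.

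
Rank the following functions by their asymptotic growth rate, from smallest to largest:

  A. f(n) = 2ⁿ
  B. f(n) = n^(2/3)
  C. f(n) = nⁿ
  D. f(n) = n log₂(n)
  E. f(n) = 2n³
B < D < E < A < C

Comparing growth rates:
B = n^(2/3) is O(n^(2/3))
D = n log₂(n) is O(n log n)
E = 2n³ is O(n³)
A = 2ⁿ is O(2ⁿ)
C = nⁿ is O(nⁿ)

Therefore, the order from slowest to fastest is: B < D < E < A < C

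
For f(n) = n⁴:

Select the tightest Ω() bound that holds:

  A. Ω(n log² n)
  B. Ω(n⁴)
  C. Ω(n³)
B

f(n) = n⁴ is Ω(n⁴).
All listed options are valid Big-Ω bounds (lower bounds),
but Ω(n⁴) is the tightest (largest valid bound).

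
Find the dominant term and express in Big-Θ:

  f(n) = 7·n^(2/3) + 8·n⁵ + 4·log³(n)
Θ(n⁵)

Order the terms by growth rate: 4·log³(n) ≺ 7·n^(2/3) ≺ 8·n⁵.
The fastest-growing term 8·n⁵ dominates as n → ∞; dropping its constant factor gives Θ(n⁵).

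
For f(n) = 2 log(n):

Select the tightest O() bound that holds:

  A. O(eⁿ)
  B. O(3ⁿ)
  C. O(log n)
C

f(n) = 2 log(n) is O(log n).
All listed options are valid Big-O bounds (upper bounds),
but O(log n) is the tightest (smallest valid bound).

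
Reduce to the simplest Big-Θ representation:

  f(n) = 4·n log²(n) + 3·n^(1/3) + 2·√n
Θ(n log² n)

Order the terms by growth rate: 3·n^(1/3) ≺ 2·√n ≺ 4·n log²(n).
The fastest-growing term 4·n log²(n) dominates as n → ∞; dropping its constant factor gives Θ(n log² n).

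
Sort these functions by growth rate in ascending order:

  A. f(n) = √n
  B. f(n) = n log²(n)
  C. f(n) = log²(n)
C < A < B

Comparing growth rates:
C = log²(n) is O(log² n)
A = √n is O(√n)
B = n log²(n) is O(n log² n)

Therefore, the order from slowest to fastest is: C < A < B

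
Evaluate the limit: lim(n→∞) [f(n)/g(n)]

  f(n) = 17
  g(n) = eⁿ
0

Since 17 (O(1)) grows slower than eⁿ (O(eⁿ)),
the ratio f(n)/g(n) → 0 as n → ∞.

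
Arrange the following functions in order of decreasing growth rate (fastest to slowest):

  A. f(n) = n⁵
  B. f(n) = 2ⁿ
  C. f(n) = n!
C > B > A

Comparing growth rates:
C = n! is O(n!)
B = 2ⁿ is O(2ⁿ)
A = n⁵ is O(n⁵)

Therefore, the order from fastest to slowest is: C > B > A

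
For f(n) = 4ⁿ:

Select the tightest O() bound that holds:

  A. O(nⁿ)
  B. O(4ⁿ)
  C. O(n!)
B

f(n) = 4ⁿ is O(4ⁿ).
All listed options are valid Big-O bounds (upper bounds),
but O(4ⁿ) is the tightest (smallest valid bound).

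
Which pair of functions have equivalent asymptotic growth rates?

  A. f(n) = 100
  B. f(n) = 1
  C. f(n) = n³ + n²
A and B

Examining each function:
  A. 100 is O(1)
  B. 1 is O(1)
  C. n³ + n² is O(n³)

Functions A and B both have the same complexity class.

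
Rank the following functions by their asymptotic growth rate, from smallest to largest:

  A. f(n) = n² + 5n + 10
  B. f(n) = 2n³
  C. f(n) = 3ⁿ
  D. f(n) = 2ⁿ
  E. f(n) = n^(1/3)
E < A < B < D < C

Comparing growth rates:
E = n^(1/3) is O(n^(1/3))
A = n² + 5n + 10 is O(n²)
B = 2n³ is O(n³)
D = 2ⁿ is O(2ⁿ)
C = 3ⁿ is O(3ⁿ)

Therefore, the order from slowest to fastest is: E < A < B < D < C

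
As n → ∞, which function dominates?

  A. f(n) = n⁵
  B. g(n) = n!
B

f(n) = n⁵ is O(n⁵), while g(n) = n! is O(n!).
Since O(n!) grows faster than O(n⁵), g(n) dominates.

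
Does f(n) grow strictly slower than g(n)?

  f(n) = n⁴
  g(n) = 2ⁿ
True

f(n) = n⁴ is O(n⁴), and g(n) = 2ⁿ is O(2ⁿ).
Since O(n⁴) grows strictly slower than O(2ⁿ), f(n) = o(g(n)) is true.
This means lim(n→∞) f(n)/g(n) = 0.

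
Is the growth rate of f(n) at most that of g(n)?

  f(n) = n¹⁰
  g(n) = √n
False

f(n) = n¹⁰ is O(n¹⁰), and g(n) = √n is O(√n).
Since O(n¹⁰) grows faster than O(√n), f(n) = O(g(n)) is false.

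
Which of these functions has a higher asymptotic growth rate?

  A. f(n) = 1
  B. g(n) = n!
B

f(n) = 1 is O(1), while g(n) = n! is O(n!).
Since O(n!) grows faster than O(1), g(n) dominates.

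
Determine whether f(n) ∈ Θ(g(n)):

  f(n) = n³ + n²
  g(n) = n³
True

f(n) = n³ + n² and g(n) = n³ are both O(n³).
Since they have the same asymptotic growth rate, f(n) = Θ(g(n)) is true.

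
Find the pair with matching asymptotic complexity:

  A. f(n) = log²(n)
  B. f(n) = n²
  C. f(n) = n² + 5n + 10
B and C

Examining each function:
  A. log²(n) is O(log² n)
  B. n² is O(n²)
  C. n² + 5n + 10 is O(n²)

Functions B and C both have the same complexity class.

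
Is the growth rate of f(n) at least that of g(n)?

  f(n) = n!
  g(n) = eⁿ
True

f(n) = n! is O(n!), and g(n) = eⁿ is O(eⁿ).
Since O(n!) grows at least as fast as O(eⁿ), f(n) = Ω(g(n)) is true.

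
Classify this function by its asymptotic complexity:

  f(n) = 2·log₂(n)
O(log n)

The dominant term in 2·log₂(n) is 2·log₂(n), which is Θ(log n).
Constants are absorbed, so the tightest bound is O(log n).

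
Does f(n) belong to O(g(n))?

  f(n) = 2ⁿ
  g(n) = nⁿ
True

f(n) = 2ⁿ is O(2ⁿ), and g(n) = nⁿ is O(nⁿ).
Since O(2ⁿ) ⊆ O(nⁿ) (f grows no faster than g), f(n) = O(g(n)) is true.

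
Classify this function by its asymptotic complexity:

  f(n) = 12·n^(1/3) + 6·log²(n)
O(n^(1/3))

The dominant term in 12·n^(1/3) + 6·log²(n) is 12·n^(1/3), which is Θ(n^(1/3)).
Lower-order terms (6·log²(n)) are asymptotically negligible.
Constants are absorbed, so the tightest bound is O(n^(1/3)).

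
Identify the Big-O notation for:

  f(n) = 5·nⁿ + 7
O(nⁿ)

The dominant term in 5·nⁿ + 7 is 5·nⁿ, which is Θ(nⁿ).
Lower-order terms (7) are asymptotically negligible.
Constants are absorbed, so the tightest bound is O(nⁿ).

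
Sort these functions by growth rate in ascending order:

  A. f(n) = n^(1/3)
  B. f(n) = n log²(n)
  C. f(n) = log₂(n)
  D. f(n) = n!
C < A < B < D

Comparing growth rates:
C = log₂(n) is O(log n)
A = n^(1/3) is O(n^(1/3))
B = n log²(n) is O(n log² n)
D = n! is O(n!)

Therefore, the order from slowest to fastest is: C < A < B < D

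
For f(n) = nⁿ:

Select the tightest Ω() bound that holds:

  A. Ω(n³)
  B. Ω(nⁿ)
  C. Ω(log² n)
B

f(n) = nⁿ is Ω(nⁿ).
All listed options are valid Big-Ω bounds (lower bounds),
but Ω(nⁿ) is the tightest (largest valid bound).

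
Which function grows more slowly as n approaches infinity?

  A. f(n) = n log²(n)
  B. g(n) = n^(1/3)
B

f(n) = n log²(n) is O(n log² n), while g(n) = n^(1/3) is O(n^(1/3)).
Since O(n^(1/3)) grows slower than O(n log² n), g(n) is dominated.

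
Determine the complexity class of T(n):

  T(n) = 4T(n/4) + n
Θ(n log n)

Master Theorem: a = 4, b = 4, f(n) = n.
Compute the critical exponent d = log₄(4) = 1.
Compare f(n) = Θ(n) against n^d:
  k = 1 = d, so f(n) = Θ(n^d) — Case 2.
  Work is balanced across levels: T(n) = Θ(n^d log n) = Θ(n log n).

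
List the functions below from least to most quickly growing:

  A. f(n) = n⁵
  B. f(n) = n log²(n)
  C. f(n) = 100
C < B < A

Comparing growth rates:
C = 100 is O(1)
B = n log²(n) is O(n log² n)
A = n⁵ is O(n⁵)

Therefore, the order from slowest to fastest is: C < B < A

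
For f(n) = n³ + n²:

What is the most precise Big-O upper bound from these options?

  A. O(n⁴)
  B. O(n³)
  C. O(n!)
B

f(n) = n³ + n² is O(n³).
All listed options are valid Big-O bounds (upper bounds),
but O(n³) is the tightest (smallest valid bound).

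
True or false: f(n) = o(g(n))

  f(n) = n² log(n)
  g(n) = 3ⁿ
True

f(n) = n² log(n) is O(n² log n), and g(n) = 3ⁿ is O(3ⁿ).
Since O(n² log n) grows strictly slower than O(3ⁿ), f(n) = o(g(n)) is true.
This means lim(n→∞) f(n)/g(n) = 0.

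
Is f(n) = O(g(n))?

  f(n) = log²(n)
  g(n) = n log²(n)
True

f(n) = log²(n) is O(log² n), and g(n) = n log²(n) is O(n log² n).
Since O(log² n) ⊆ O(n log² n) (f grows no faster than g), f(n) = O(g(n)) is true.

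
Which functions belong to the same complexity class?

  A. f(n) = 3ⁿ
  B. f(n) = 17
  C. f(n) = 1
B and C

Examining each function:
  A. 3ⁿ is O(3ⁿ)
  B. 17 is O(1)
  C. 1 is O(1)

Functions B and C both have the same complexity class.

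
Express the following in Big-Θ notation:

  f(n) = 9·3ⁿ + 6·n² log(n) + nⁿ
Θ(nⁿ)

Order the terms by growth rate: 6·n² log(n) ≺ 9·3ⁿ ≺ nⁿ.
The fastest-growing term nⁿ dominates as n → ∞; dropping its constant factor gives Θ(nⁿ).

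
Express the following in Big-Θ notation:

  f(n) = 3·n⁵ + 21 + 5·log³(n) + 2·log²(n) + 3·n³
Θ(n⁵)

Order the terms by growth rate: 21 ≺ 2·log²(n) ≺ 5·log³(n) ≺ 3·n³ ≺ 3·n⁵.
The fastest-growing term 3·n⁵ dominates as n → ∞; dropping its constant factor gives Θ(n⁵).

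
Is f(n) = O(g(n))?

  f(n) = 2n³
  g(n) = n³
True

f(n) = 2n³ and g(n) = n³ are both O(n³).
Big-O permits equal growth rates (f ≤ c·g for some c), so f(n) = O(g(n)) is true.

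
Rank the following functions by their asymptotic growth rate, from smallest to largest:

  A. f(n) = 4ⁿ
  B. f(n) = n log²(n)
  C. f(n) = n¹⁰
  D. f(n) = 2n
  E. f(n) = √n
E < D < B < C < A

Comparing growth rates:
E = √n is O(√n)
D = 2n is O(n)
B = n log²(n) is O(n log² n)
C = n¹⁰ is O(n¹⁰)
A = 4ⁿ is O(4ⁿ)

Therefore, the order from slowest to fastest is: E < D < B < C < A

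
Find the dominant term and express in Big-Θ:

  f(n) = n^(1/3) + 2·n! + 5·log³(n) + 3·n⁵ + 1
Θ(n!)

Order the terms by growth rate: 1 ≺ 5·log³(n) ≺ n^(1/3) ≺ 3·n⁵ ≺ 2·n!.
The fastest-growing term 2·n! dominates as n → ∞; dropping its constant factor gives Θ(n!).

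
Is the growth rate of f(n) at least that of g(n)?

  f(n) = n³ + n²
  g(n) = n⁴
False

f(n) = n³ + n² is O(n³), and g(n) = n⁴ is O(n⁴).
Since O(n³) grows slower than O(n⁴), f(n) = Ω(g(n)) is false.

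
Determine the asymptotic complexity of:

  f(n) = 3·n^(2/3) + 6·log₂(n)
O(n^(2/3))

The dominant term in 3·n^(2/3) + 6·log₂(n) is 3·n^(2/3), which is Θ(n^(2/3)).
Lower-order terms (6·log₂(n)) are asymptotically negligible.
Constants are absorbed, so the tightest bound is O(n^(2/3)).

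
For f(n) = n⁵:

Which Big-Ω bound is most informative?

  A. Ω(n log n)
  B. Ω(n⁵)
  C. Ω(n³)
B

f(n) = n⁵ is Ω(n⁵).
All listed options are valid Big-Ω bounds (lower bounds),
but Ω(n⁵) is the tightest (largest valid bound).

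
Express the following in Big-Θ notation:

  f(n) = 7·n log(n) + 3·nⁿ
Θ(nⁿ)

Order the terms by growth rate: 7·n log(n) ≺ 3·nⁿ.
The fastest-growing term 3·nⁿ dominates as n → ∞; dropping its constant factor gives Θ(nⁿ).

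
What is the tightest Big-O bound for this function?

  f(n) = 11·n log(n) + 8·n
O(n log n)

The dominant term in 11·n log(n) + 8·n is 11·n log(n), which is Θ(n log n).
Lower-order terms (8·n) are asymptotically negligible.
Constants are absorbed, so the tightest bound is O(n log n).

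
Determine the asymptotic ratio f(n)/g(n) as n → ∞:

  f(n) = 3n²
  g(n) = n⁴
0

Since 3n² (O(n²)) grows slower than n⁴ (O(n⁴)),
the ratio f(n)/g(n) → 0 as n → ∞.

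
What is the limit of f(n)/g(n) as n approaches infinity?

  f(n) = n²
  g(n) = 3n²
1/3

Since n² and 3n² have the same growth rate (O(n²)),
the ratio converges to a constant: 1/3.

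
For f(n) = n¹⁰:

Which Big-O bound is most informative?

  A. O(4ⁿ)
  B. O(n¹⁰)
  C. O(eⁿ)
B

f(n) = n¹⁰ is O(n¹⁰).
All listed options are valid Big-O bounds (upper bounds),
but O(n¹⁰) is the tightest (smallest valid bound).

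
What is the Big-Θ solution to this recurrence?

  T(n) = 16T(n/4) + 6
Θ(n²)

Master Theorem: a = 16, b = 4, f(n) = 6.
Compute the critical exponent d = log₄(16) = 2.
Compare f(n) = Θ(1) against n^d:
  k = 0 < d = 2, so f(n) = O(n^(d-ε)) — Case 1.
  The recursion cost dominates: T(n) = Θ(n^d) = Θ(n²).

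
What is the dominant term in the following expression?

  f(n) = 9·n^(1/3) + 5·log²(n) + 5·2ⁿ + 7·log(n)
5·2ⁿ

Looking at each term:
  - 9·n^(1/3) is O(n^(1/3))
  - 5·log²(n) is O(log² n)
  - 5·2ⁿ is O(2ⁿ)
  - 7·log(n) is O(log n)

The term 5·2ⁿ (O(2ⁿ)) grows fastest and dominates all others.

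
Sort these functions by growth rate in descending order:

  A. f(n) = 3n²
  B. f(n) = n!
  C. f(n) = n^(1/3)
B > A > C

Comparing growth rates:
B = n! is O(n!)
A = 3n² is O(n²)
C = n^(1/3) is O(n^(1/3))

Therefore, the order from fastest to slowest is: B > A > C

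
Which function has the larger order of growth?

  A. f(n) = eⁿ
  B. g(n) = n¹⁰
A

f(n) = eⁿ is O(eⁿ), while g(n) = n¹⁰ is O(n¹⁰).
Since O(eⁿ) grows faster than O(n¹⁰), f(n) dominates.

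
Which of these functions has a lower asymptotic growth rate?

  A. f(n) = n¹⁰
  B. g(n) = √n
B

f(n) = n¹⁰ is O(n¹⁰), while g(n) = √n is O(√n).
Since O(√n) grows slower than O(n¹⁰), g(n) is dominated.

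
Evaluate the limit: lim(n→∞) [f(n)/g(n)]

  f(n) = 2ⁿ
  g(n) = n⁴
∞

Since 2ⁿ (O(2ⁿ)) grows faster than n⁴ (O(n⁴)),
the ratio f(n)/g(n) → ∞ as n → ∞.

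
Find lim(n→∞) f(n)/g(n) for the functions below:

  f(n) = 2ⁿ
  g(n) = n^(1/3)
∞

Since 2ⁿ (O(2ⁿ)) grows faster than n^(1/3) (O(n^(1/3))),
the ratio f(n)/g(n) → ∞ as n → ∞.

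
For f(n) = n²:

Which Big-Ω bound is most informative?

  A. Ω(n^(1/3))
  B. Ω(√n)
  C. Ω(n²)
C

f(n) = n² is Ω(n²).
All listed options are valid Big-Ω bounds (lower bounds),
but Ω(n²) is the tightest (largest valid bound).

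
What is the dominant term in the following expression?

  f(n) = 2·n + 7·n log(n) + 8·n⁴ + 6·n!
6·n!

Looking at each term:
  - 2·n is O(n)
  - 7·n log(n) is O(n log n)
  - 8·n⁴ is O(n⁴)
  - 6·n! is O(n!)

The term 6·n! (O(n!)) grows fastest and dominates all others.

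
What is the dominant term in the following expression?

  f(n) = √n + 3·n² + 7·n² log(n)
7·n² log(n)

Looking at each term:
  - √n is O(√n)
  - 3·n² is O(n²)
  - 7·n² log(n) is O(n² log n)

The term 7·n² log(n) (O(n² log n)) grows fastest and dominates all others.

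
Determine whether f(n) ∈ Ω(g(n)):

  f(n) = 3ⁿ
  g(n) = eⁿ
True

f(n) = 3ⁿ is O(3ⁿ), and g(n) = eⁿ is O(eⁿ).
Since O(3ⁿ) grows at least as fast as O(eⁿ), f(n) = Ω(g(n)) is true.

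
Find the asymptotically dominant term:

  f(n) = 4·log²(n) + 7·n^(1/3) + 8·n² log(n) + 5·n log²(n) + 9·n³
9·n³

Looking at each term:
  - 4·log²(n) is O(log² n)
  - 7·n^(1/3) is O(n^(1/3))
  - 8·n² log(n) is O(n² log n)
  - 5·n log²(n) is O(n log² n)
  - 9·n³ is O(n³)

The term 9·n³ (O(n³)) grows fastest and dominates all others.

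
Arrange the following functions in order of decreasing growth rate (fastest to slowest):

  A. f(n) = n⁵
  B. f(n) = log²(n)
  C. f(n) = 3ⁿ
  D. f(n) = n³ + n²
C > A > D > B

Comparing growth rates:
C = 3ⁿ is O(3ⁿ)
A = n⁵ is O(n⁵)
D = n³ + n² is O(n³)
B = log²(n) is O(log² n)

Therefore, the order from fastest to slowest is: C > A > D > B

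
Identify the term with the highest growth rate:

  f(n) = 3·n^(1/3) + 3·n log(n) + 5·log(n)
3·n log(n)

Looking at each term:
  - 3·n^(1/3) is O(n^(1/3))
  - 3·n log(n) is O(n log n)
  - 5·log(n) is O(log n)

The term 3·n log(n) (O(n log n)) grows fastest and dominates all others.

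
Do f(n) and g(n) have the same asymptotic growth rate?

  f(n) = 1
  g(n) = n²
False

f(n) = 1 is O(1), and g(n) = n² is O(n²).
Since they have different growth rates, f(n) = Θ(g(n)) is false.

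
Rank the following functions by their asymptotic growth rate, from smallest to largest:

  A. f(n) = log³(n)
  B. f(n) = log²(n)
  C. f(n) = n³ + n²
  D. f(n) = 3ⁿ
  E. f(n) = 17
E < B < A < C < D

Comparing growth rates:
E = 17 is O(1)
B = log²(n) is O(log² n)
A = log³(n) is O(log³ n)
C = n³ + n² is O(n³)
D = 3ⁿ is O(3ⁿ)

Therefore, the order from slowest to fastest is: E < B < A < C < D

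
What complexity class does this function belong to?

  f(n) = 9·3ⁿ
O(3ⁿ)

The dominant term in 9·3ⁿ is 9·3ⁿ, which is Θ(3ⁿ).
Constants are absorbed, so the tightest bound is O(3ⁿ).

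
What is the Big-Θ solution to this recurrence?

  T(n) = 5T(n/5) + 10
Θ(n)

Master Theorem: a = 5, b = 5, f(n) = 10.
Compute the critical exponent d = log₅(5) = 1.
Compare f(n) = Θ(1) against n^d:
  k = 0 < d = 1, so f(n) = O(n^(d-ε)) — Case 1.
  The recursion cost dominates: T(n) = Θ(n^d) = Θ(n).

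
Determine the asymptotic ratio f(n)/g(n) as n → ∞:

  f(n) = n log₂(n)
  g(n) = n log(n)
1/log(2)

Since n log₂(n) and n log(n) have the same growth rate (O(n log n)),
the ratio converges to a constant: 1/log(2).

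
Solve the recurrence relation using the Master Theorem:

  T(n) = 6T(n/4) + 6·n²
Θ(n²)

Master Theorem: a = 6, b = 4, f(n) = 6·n².
Compute the critical exponent d = log₄(6) = 1.292.
Compare f(n) = Θ(n²) against n^d:
  k = 2 > d = 1.292, so f(n) = Ω(n^(d+ε)) — Case 3.
  Regularity: a·(n/b)^2/n^2 = a/b^2 = 6/16 < 1 ✓.
  The top-level work dominates: T(n) = Θ(f(n)) = Θ(n²).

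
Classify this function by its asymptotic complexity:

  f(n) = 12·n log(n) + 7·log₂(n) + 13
O(n log n)

The dominant term in 12·n log(n) + 7·log₂(n) + 13 is 12·n log(n), which is Θ(n log n).
Lower-order terms (7·log₂(n), 13) are asymptotically negligible.
Constants are absorbed, so the tightest bound is O(n log n).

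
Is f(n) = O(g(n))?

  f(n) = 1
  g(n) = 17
True

f(n) = 1 and g(n) = 17 are both O(1).
Big-O permits equal growth rates (f ≤ c·g for some c), so f(n) = O(g(n)) is true.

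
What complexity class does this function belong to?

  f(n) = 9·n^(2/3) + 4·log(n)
O(n^(2/3))

The dominant term in 9·n^(2/3) + 4·log(n) is 9·n^(2/3), which is Θ(n^(2/3)).
Lower-order terms (4·log(n)) are asymptotically negligible.
Constants are absorbed, so the tightest bound is O(n^(2/3)).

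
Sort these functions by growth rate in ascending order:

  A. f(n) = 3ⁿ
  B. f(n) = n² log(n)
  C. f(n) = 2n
C < B < A

Comparing growth rates:
C = 2n is O(n)
B = n² log(n) is O(n² log n)
A = 3ⁿ is O(3ⁿ)

Therefore, the order from slowest to fastest is: C < B < A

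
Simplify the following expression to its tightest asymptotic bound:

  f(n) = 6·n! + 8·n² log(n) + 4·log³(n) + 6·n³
Θ(n!)

Order the terms by growth rate: 4·log³(n) ≺ 8·n² log(n) ≺ 6·n³ ≺ 6·n!.
The fastest-growing term 6·n! dominates as n → ∞; dropping its constant factor gives Θ(n!).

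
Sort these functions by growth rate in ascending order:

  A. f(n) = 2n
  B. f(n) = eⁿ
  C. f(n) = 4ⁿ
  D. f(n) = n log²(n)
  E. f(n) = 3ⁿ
A < D < B < E < C

Comparing growth rates:
A = 2n is O(n)
D = n log²(n) is O(n log² n)
B = eⁿ is O(eⁿ)
E = 3ⁿ is O(3ⁿ)
C = 4ⁿ is O(4ⁿ)

Therefore, the order from slowest to fastest is: A < D < B < E < C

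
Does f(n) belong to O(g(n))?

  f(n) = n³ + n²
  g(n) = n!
True

f(n) = n³ + n² is O(n³), and g(n) = n! is O(n!).
Since O(n³) ⊆ O(n!) (f grows no faster than g), f(n) = O(g(n)) is true.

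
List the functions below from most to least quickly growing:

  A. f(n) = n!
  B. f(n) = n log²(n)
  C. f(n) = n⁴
A > C > B

Comparing growth rates:
A = n! is O(n!)
C = n⁴ is O(n⁴)
B = n log²(n) is O(n log² n)

Therefore, the order from fastest to slowest is: A > C > B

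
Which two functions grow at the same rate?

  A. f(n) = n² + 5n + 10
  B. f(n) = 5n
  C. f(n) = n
B and C

Examining each function:
  A. n² + 5n + 10 is O(n²)
  B. 5n is O(n)
  C. n is O(n)

Functions B and C both have the same complexity class.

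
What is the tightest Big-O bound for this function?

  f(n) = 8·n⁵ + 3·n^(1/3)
O(n⁵)

The dominant term in 8·n⁵ + 3·n^(1/3) is 8·n⁵, which is Θ(n⁵).
Lower-order terms (3·n^(1/3)) are asymptotically negligible.
Constants are absorbed, so the tightest bound is O(n⁵).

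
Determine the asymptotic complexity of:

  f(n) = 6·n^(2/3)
O(n^(2/3))

The dominant term in 6·n^(2/3) is 6·n^(2/3), which is Θ(n^(2/3)).
Constants are absorbed, so the tightest bound is O(n^(2/3)).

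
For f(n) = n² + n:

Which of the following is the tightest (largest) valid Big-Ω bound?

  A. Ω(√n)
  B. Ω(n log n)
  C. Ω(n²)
C

f(n) = n² + n is Ω(n²).
All listed options are valid Big-Ω bounds (lower bounds),
but Ω(n²) is the tightest (largest valid bound).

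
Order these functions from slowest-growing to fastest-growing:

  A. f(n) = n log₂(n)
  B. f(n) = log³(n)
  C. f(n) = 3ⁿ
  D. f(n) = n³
B < A < D < C

Comparing growth rates:
B = log³(n) is O(log³ n)
A = n log₂(n) is O(n log n)
D = n³ is O(n³)
C = 3ⁿ is O(3ⁿ)

Therefore, the order from slowest to fastest is: B < A < D < C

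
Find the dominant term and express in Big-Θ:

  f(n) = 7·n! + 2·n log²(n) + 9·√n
Θ(n!)

Order the terms by growth rate: 9·√n ≺ 2·n log²(n) ≺ 7·n!.
The fastest-growing term 7·n! dominates as n → ∞; dropping its constant factor gives Θ(n!).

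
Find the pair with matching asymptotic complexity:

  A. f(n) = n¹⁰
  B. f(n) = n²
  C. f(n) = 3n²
B and C

Examining each function:
  A. n¹⁰ is O(n¹⁰)
  B. n² is O(n²)
  C. 3n² is O(n²)

Functions B and C both have the same complexity class.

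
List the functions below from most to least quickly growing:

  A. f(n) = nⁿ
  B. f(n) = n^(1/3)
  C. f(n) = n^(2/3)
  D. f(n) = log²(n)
A > C > B > D

Comparing growth rates:
A = nⁿ is O(nⁿ)
C = n^(2/3) is O(n^(2/3))
B = n^(1/3) is O(n^(1/3))
D = log²(n) is O(log² n)

Therefore, the order from fastest to slowest is: A > C > B > D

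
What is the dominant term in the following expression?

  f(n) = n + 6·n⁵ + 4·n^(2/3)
6·n⁵

Looking at each term:
  - n is O(n)
  - 6·n⁵ is O(n⁵)
  - 4·n^(2/3) is O(n^(2/3))

The term 6·n⁵ (O(n⁵)) grows fastest and dominates all others.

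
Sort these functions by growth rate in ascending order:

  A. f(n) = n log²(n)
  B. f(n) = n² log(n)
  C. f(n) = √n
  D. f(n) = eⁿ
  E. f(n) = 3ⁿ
C < A < B < D < E

Comparing growth rates:
C = √n is O(√n)
A = n log²(n) is O(n log² n)
B = n² log(n) is O(n² log n)
D = eⁿ is O(eⁿ)
E = 3ⁿ is O(3ⁿ)

Therefore, the order from slowest to fastest is: C < A < B < D < E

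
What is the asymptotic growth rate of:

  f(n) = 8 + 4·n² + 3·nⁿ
Θ(nⁿ)

Order the terms by growth rate: 8 ≺ 4·n² ≺ 3·nⁿ.
The fastest-growing term 3·nⁿ dominates as n → ∞; dropping its constant factor gives Θ(nⁿ).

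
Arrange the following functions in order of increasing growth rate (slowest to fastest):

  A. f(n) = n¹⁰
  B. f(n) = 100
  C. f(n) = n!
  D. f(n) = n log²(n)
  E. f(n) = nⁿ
B < D < A < C < E

Comparing growth rates:
B = 100 is O(1)
D = n log²(n) is O(n log² n)
A = n¹⁰ is O(n¹⁰)
C = n! is O(n!)
E = nⁿ is O(nⁿ)

Therefore, the order from slowest to fastest is: B < D < A < C < E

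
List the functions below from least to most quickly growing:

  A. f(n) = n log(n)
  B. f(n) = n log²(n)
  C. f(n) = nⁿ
A < B < C

Comparing growth rates:
A = n log(n) is O(n log n)
B = n log²(n) is O(n log² n)
C = nⁿ is O(nⁿ)

Therefore, the order from slowest to fastest is: A < B < C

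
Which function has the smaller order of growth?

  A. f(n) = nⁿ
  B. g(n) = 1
B

f(n) = nⁿ is O(nⁿ), while g(n) = 1 is O(1).
Since O(1) grows slower than O(nⁿ), g(n) is dominated.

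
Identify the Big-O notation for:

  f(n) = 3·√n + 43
O(√n)

The dominant term in 3·√n + 43 is 3·√n, which is Θ(√n).
Lower-order terms (43) are asymptotically negligible.
Constants are absorbed, so the tightest bound is O(√n).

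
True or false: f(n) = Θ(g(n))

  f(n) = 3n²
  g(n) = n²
True

f(n) = 3n² and g(n) = n² are both O(n²).
Since they have the same asymptotic growth rate, f(n) = Θ(g(n)) is true.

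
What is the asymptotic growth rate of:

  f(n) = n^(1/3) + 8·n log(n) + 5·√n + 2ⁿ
Θ(2ⁿ)

Order the terms by growth rate: n^(1/3) ≺ 5·√n ≺ 8·n log(n) ≺ 2ⁿ.
The fastest-growing term 2ⁿ dominates as n → ∞; dropping its constant factor gives Θ(2ⁿ).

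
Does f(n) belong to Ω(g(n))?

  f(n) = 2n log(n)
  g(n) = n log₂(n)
True

f(n) = 2n log(n) and g(n) = n log₂(n) are both O(n log n).
Big-Ω permits equal growth rates (f ≥ c·g for some c > 0), so f(n) = Ω(g(n)) is true.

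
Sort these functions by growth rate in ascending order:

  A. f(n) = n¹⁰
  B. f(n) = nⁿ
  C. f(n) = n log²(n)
C < A < B

Comparing growth rates:
C = n log²(n) is O(n log² n)
A = n¹⁰ is O(n¹⁰)
B = nⁿ is O(nⁿ)

Therefore, the order from slowest to fastest is: C < A < B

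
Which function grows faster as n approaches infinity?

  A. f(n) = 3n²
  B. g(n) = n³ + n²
B

f(n) = 3n² is O(n²), while g(n) = n³ + n² is O(n³).
Since O(n³) grows faster than O(n²), g(n) dominates.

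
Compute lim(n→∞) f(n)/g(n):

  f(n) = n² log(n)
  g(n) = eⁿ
0

Since n² log(n) (O(n² log n)) grows slower than eⁿ (O(eⁿ)),
the ratio f(n)/g(n) → 0 as n → ∞.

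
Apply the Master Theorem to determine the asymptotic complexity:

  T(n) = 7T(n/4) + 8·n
Θ(n^log₄(7))

Master Theorem: a = 7, b = 4, f(n) = 8·n.
Compute the critical exponent d = log₄(7) = 1.404.
Compare f(n) = Θ(n) against n^d:
  k = 1 < d = 1.404, so f(n) = O(n^(d-ε)) — Case 1.
  The recursion cost dominates: T(n) = Θ(n^d) = Θ(n^log₄(7)).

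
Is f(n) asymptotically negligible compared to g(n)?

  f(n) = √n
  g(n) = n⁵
True

f(n) = √n is O(√n), and g(n) = n⁵ is O(n⁵).
Since O(√n) grows strictly slower than O(n⁵), f(n) = o(g(n)) is true.
This means lim(n→∞) f(n)/g(n) = 0.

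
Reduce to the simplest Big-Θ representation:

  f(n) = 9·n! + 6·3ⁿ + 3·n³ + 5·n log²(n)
Θ(n!)

Order the terms by growth rate: 5·n log²(n) ≺ 3·n³ ≺ 6·3ⁿ ≺ 9·n!.
The fastest-growing term 9·n! dominates as n → ∞; dropping its constant factor gives Θ(n!).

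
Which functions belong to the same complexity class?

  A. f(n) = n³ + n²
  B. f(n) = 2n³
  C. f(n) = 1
A and B

Examining each function:
  A. n³ + n² is O(n³)
  B. 2n³ is O(n³)
  C. 1 is O(1)

Functions A and B both have the same complexity class.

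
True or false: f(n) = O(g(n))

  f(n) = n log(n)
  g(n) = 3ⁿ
True

f(n) = n log(n) is O(n log n), and g(n) = 3ⁿ is O(3ⁿ).
Since O(n log n) ⊆ O(3ⁿ) (f grows no faster than g), f(n) = O(g(n)) is true.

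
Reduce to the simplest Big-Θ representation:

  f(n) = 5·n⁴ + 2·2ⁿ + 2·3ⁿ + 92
Θ(3ⁿ)

Order the terms by growth rate: 92 ≺ 5·n⁴ ≺ 2·2ⁿ ≺ 2·3ⁿ.
The fastest-growing term 2·3ⁿ dominates as n → ∞; dropping its constant factor gives Θ(3ⁿ).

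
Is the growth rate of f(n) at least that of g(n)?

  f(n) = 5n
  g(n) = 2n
True

f(n) = 5n and g(n) = 2n are both O(n).
Big-Ω permits equal growth rates (f ≥ c·g for some c > 0), so f(n) = Ω(g(n)) is true.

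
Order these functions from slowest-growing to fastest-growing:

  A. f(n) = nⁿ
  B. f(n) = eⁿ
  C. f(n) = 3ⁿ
B < C < A

Comparing growth rates:
B = eⁿ is O(eⁿ)
C = 3ⁿ is O(3ⁿ)
A = nⁿ is O(nⁿ)

Therefore, the order from slowest to fastest is: B < C < A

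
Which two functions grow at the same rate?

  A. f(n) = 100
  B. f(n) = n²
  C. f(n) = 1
A and C

Examining each function:
  A. 100 is O(1)
  B. n² is O(n²)
  C. 1 is O(1)

Functions A and C both have the same complexity class.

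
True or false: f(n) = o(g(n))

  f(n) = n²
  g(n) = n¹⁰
True

f(n) = n² is O(n²), and g(n) = n¹⁰ is O(n¹⁰).
Since O(n²) grows strictly slower than O(n¹⁰), f(n) = o(g(n)) is true.
This means lim(n→∞) f(n)/g(n) = 0.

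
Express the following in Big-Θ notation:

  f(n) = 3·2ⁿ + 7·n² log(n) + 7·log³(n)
Θ(2ⁿ)

Order the terms by growth rate: 7·log³(n) ≺ 7·n² log(n) ≺ 3·2ⁿ.
The fastest-growing term 3·2ⁿ dominates as n → ∞; dropping its constant factor gives Θ(2ⁿ).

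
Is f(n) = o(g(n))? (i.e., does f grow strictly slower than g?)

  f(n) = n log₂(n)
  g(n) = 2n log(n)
False

f(n) = n log₂(n) is O(n log n), and g(n) = 2n log(n) is O(n log n).
Since they have the same growth rate, f(n) = o(g(n)) is false.
(f = o(g) requires f to grow strictly slower, not equal.)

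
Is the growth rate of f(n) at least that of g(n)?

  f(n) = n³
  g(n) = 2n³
True

f(n) = n³ and g(n) = 2n³ are both O(n³).
Big-Ω permits equal growth rates (f ≥ c·g for some c > 0), so f(n) = Ω(g(n)) is true.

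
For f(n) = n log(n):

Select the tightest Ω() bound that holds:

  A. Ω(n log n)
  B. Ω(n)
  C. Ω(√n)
A

f(n) = n log(n) is Ω(n log n).
All listed options are valid Big-Ω bounds (lower bounds),
but Ω(n log n) is the tightest (largest valid bound).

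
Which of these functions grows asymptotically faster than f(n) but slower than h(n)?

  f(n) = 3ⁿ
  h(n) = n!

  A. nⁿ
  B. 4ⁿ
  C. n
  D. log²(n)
B

We need g(n) with 3ⁿ = o(g(n)) and g(n) = o(n!), i.e. O(3ⁿ) ≺ g ≺ O(n!).
Check each option:
  A. nⁿ — O(nⁿ) does not grow strictly slower than h(n)
  B. 4ⁿ — O(4ⁿ) is strictly between O(3ⁿ) and O(n!) ✓
  C. n — O(n) does not grow strictly faster than f(n)
  D. log²(n) — O(log² n) does not grow strictly faster than f(n)

Only option B (4ⁿ) lies strictly between.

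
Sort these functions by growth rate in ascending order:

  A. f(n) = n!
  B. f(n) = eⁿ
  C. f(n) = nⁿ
B < A < C

Comparing growth rates:
B = eⁿ is O(eⁿ)
A = n! is O(n!)
C = nⁿ is O(nⁿ)

Therefore, the order from slowest to fastest is: B < A < C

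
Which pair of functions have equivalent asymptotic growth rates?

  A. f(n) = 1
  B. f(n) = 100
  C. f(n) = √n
A and B

Examining each function:
  A. 1 is O(1)
  B. 100 is O(1)
  C. √n is O(√n)

Functions A and B both have the same complexity class.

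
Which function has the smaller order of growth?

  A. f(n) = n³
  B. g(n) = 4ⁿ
A

f(n) = n³ is O(n³), while g(n) = 4ⁿ is O(4ⁿ).
Since O(n³) grows slower than O(4ⁿ), f(n) is dominated.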